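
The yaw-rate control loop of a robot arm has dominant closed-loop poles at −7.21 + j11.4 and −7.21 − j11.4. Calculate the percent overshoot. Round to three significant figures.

%OS ≈ 13.7%

With σ = 7.21, ω_d = 11.4: ω_n = √(σ²+ω_d²) = 13.5 rad/s, ζ = σ/ω_n = 0.535.
%OS = 100 e^{−πζ/√(1−ζ²)} with ζ = 0.535 gives 13.7%.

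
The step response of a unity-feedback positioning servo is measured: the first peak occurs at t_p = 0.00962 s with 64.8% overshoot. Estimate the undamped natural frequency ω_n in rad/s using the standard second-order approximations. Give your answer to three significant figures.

ω_n ≈ 330 rad/s

The overshoot fixes ζ = −ln(OS)/√(π²+ln²(OS)) = 0.137.
t_p = π/ω_d ⇒ ω_d = 327 rad/s; then ω_n = ω_d/√(1−ζ²) = 330 rad/s.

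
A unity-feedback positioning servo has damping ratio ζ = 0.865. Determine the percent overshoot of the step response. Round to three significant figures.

%OS ≈ 0.445%

For an underdamped second-order system, %OS = 100·exp(−πζ/√(1−ζ²)).
πζ/√(1−ζ²) = π·0.865/√(1−0.748) = 5.416, so %OS = 100·e^(−5.416) = 0.445%.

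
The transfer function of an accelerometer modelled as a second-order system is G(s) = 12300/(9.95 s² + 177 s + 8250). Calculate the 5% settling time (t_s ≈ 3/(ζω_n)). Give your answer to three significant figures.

t_s ≈ 0.337 s

Dividing through by 9.95: denominator becomes s² + 17.79 s + 829.1.
So ω_n = √829.1 = 28.8 rad/s and ζ = 17.79/(2·28.8) = 0.309.
t_s ≈ 3/(ζω_n) = 0.337 s.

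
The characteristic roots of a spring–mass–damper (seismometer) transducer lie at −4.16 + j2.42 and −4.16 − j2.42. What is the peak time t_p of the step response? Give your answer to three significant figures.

t_p = π/ω_d with ω_d = 2.42 (the imaginary part), so t_p = 1.30 s.

t_p ≈ 1.30 s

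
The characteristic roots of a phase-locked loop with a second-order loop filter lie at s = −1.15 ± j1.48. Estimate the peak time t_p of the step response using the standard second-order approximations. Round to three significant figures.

t_p ≈ 2.12 s

t_p = π/ω_d with ω_d = 1.48 (the imaginary part), so t_p = 2.12 s.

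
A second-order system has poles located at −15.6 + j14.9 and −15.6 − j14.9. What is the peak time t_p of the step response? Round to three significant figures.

t_p = π/ω_d with ω_d = 14.9 (the imaginary part), so t_p = 0.211 s.

t_p ≈ 0.211 s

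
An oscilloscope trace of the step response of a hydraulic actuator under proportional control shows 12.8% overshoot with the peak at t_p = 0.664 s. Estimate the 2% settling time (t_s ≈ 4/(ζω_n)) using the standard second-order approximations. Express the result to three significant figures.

t_s ≈ 1.29 s

ζ from %OS: ζ = |ln 0.128|/√(π²+ln²0.128) = 0.548.
t_p = π/ω_d ⇒ ω_d = 4.73 rad/s; then ω_n = ω_d/√(1−ζ²) = 5.65 rad/s.
t_s ≈ 4/(ζω_n) = 4/(0.548·5.65) = 1.29 s.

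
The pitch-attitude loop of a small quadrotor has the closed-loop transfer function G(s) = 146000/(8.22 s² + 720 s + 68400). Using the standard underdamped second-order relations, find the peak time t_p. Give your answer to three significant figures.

t_p ≈ 0.0393 s

Dividing through by 8.22: denominator becomes s² + 87.59 s + 8321.
So ω_n = √8321 = 91.2 rad/s and ζ = 87.59/(2·91.2) = 0.480.
ω_d = ω_n√(1−ζ²) = 80.0 rad/s. t_p = π/ω_d = 0.0393 s.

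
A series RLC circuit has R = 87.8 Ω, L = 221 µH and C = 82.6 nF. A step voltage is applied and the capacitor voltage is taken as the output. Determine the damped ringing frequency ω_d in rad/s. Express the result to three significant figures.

ω_d ≈ 124000 rad/s

For a series RLC circuit (capacitor voltage as output), ω_n = 1/√(LC) = 1/√(221 µH · 82.6 nF) = 234000 rad/s.
ζ = (R/2)·√(C/L) = (87.8/2)·√(82.6 nF/221 µH) = 0.849.
ω_d = ω_n√(1−ζ²) = 124000 rad/s.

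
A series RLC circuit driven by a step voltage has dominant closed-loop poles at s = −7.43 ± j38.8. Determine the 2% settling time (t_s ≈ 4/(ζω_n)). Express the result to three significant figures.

For poles at −σ ± jω_d, ζω_n = σ = 7.43, so t_s ≈ 4/σ = 0.538 s.

t_s ≈ 0.538 s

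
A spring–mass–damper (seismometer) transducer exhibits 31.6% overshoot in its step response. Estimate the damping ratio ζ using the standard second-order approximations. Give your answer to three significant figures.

ζ = −ln(OS)/√(π² + (ln OS)²). With OS = 0.316, ln OS = −1.152 and ζ = 1.152/3.346 = 0.344.

ζ ≈ 0.344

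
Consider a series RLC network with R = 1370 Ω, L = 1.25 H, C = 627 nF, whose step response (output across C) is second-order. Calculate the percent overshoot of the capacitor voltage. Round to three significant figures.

For a series RLC circuit (capacitor voltage as output), ω_n = 1/√(LC) = 1/√(1.25 H · 627 nF) = 1130 rad/s.
ζ = (R/2)·√(C/L) = (1370/2)·√(627 nF/1.25 H) = 0.485.
%OS = 100 e^{−πζ/√(1−ζ²)} with ζ = 0.485 gives 17.5%.

%OS ≈ 17.5%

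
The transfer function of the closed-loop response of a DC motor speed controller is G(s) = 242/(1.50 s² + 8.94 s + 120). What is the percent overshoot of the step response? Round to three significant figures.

%OS ≈ 33.0%

Dividing through by 1.50: denominator becomes s² + 5.960 s + 80.00.
So ω_n = √80.00 = 8.94 rad/s and ζ = 5.960/(2·8.94) = 0.333.
Overshoot: exp(−π·0.333/√(1−0.333²)) = 0.330, i.e. 33.0%.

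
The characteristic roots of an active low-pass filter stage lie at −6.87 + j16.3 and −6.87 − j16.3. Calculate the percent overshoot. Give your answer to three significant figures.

%OS ≈ 26.6%

|pole| = ω_n = √(6.87² + 16.3²) = 17.7 rad/s; ζ = cos θ = σ/ω_n = 0.388.
Overshoot: exp(−π·0.388/√(1−0.388²)) = 0.266, i.e. 26.6%.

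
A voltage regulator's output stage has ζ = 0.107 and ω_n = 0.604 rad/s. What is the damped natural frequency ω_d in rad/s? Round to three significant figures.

ω_d = ω_n√(1−ζ²) = 0.604·√0.989 = 0.601 rad/s.

ω_d ≈ 0.601 rad/s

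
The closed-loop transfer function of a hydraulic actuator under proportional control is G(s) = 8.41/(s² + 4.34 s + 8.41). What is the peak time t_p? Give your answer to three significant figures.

t_p ≈ 1.63 s

Comparing the denominator to s² + 2ζω_n s + ω_n²: ω_n = √8.41 = 2.90 rad/s, and 2ζω_n = 4.34 so ζ = 4.34/(2·2.90) = 0.748.
The damped frequency ω_d = ω_n√(1−ζ²) = 1.92 rad/s. Then t_p = π/ω_d = 1.63 s.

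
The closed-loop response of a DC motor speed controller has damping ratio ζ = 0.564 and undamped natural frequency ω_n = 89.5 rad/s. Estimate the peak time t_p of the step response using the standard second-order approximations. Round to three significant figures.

t_p ≈ 0.0425 s

The damped frequency is ω_d = ω_n√(1−ζ²) = 89.5·√(1−0.318) = 73.9 rad/s.
Peak time t_p = π/ω_d = π/73.9 = 0.0425 s.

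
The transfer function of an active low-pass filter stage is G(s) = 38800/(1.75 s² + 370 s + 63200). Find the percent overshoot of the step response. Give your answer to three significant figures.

Dividing through by 1.75: denominator becomes s² + 211.4 s + 36110.
So ω_n = √36110 = 190 rad/s and ζ = 211.4/(2·190) = 0.556.
%OS = 100·exp(−πζ/√(1−ζ²)) = 12.2%.

%OS ≈ 12.2%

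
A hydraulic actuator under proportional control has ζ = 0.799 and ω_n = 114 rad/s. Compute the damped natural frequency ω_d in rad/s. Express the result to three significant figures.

ω_d = ω_n√(1−ζ²) = 114·√0.362 = 68.6 rad/s.

ω_d ≈ 68.6 rad/s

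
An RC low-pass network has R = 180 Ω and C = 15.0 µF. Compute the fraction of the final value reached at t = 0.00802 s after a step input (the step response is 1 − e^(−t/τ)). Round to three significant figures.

τ = RC = 180 × 15.0 µF = 0.00270 s.
y(t)/y_∞ = 1 − e^(−t/τ) = 1 − e^(−0.00802/0.00270) = 1 − e^(−2.97) = 0.949.

y/y_∞ ≈ 0.949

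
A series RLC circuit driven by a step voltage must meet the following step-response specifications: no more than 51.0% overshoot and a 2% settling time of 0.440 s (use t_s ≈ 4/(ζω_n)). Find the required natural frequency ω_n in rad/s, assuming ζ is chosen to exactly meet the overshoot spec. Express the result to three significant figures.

ω_n ≈ 43.4 rad/s

ζ = −ln(OS)/√(π² + (ln OS)²). With OS = 0.510, ln OS = −0.6733 and ζ = 0.6733/3.213 = 0.210.
From t_s ≈ 4/(ζω_n): ω_n = 4/(ζ·t_s) = 4/(0.210·0.440) = 43.4 rad/s.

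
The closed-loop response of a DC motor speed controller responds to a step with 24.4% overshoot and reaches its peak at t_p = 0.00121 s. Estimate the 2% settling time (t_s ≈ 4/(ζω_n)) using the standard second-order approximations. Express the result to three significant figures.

From the overshoot, ζ = −ln(OS)/√(π²+ln²(OS)) = 0.410.
From t_p = π/ω_d, ω_d = π/0.00121 = 2600 rad/s, so ω_n = ω_d/√(1−ζ²) = 2850 rad/s.
t_s ≈ 4/(ζω_n) = 4/(0.410·2850) = 0.00343 s.

t_s ≈ 0.00343 s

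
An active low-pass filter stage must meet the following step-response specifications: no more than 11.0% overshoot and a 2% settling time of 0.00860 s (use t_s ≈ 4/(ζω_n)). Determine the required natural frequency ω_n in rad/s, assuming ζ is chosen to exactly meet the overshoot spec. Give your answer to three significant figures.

ζ = −ln(OS)/√(π² + (ln OS)²). With OS = 0.110, ln OS = −2.207 and ζ = 2.207/3.839 = 0.575.
From t_s ≈ 4/(ζω_n): ω_n = 4/(ζ·t_s) = 4/(0.575·0.00860) = 809 rad/s.

ω_n ≈ 809 rad/s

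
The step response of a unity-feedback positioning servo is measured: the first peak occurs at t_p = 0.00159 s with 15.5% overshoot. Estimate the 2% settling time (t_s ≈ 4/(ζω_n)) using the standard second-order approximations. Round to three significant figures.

t_s ≈ 0.00341 s

ζ from %OS: ζ = |ln 0.155|/√(π²+ln²0.155) = 0.510.
From t_p = π/ω_d, ω_d = π/0.00159 = 1980 rad/s, so ω_n = ω_d/√(1−ζ²) = 2300 rad/s.
t_s ≈ 4/(ζω_n) = 4/(0.510·2300) = 0.00341 s.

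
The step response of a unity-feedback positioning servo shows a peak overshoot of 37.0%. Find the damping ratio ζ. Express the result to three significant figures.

ζ ≈ 0.302

From %OS = 100·exp(−πζ/√(1−ζ²)), invert to get ζ = −ln(OS)/√(π² + ln²(OS)) with OS = 0.370.
−ln 0.370 = 0.9943, so ζ = 0.9943/√(π² + 0.9885) = 0.302.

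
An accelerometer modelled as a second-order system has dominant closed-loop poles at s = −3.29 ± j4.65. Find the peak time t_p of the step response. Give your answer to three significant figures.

t_p = π/ω_d with ω_d = 4.65 (the imaginary part), so t_p = 0.676 s.

t_p ≈ 0.676 s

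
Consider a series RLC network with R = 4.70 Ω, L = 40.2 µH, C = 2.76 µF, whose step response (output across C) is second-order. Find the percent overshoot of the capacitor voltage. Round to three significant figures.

For a series RLC circuit (capacitor voltage as output), ω_n = 1/√(LC) = 1/√(40.2 µH · 2.76 µF) = 94900 rad/s.
ζ = (R/2)·√(C/L) = (4.70/2)·√(2.76 µF/40.2 µH) = 0.616.
Overshoot: exp(−π·0.616/√(1−0.616²)) = 0.0859, i.e. 8.59%.

%OS ≈ 8.59%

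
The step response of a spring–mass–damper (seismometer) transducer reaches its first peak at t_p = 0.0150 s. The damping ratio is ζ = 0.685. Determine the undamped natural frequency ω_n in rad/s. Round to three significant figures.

ω_n ≈ 287 rad/s

Peak time t_p = π/ω_d, so ω_d = π/t_p = π/0.0150 = 209 rad/s.
ω_n = ω_d/√(1−ζ²) = 209/√0.531 = 287 rad/s.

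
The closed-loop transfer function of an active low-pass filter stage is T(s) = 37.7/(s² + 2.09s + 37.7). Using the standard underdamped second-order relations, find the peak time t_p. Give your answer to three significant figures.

Matching coefficients with s² + 2ζω_n s + ω_n² gives ω_n² = 37.7 ⇒ ω_n = 6.14 rad/s, and ζ = 2.09/(2ω_n) = 0.170.
The damped frequency ω_d = ω_n√(1−ζ²) = 6.05 rad/s. Then t_p = π/ω_d = 0.519 s.

t_p ≈ 0.519 s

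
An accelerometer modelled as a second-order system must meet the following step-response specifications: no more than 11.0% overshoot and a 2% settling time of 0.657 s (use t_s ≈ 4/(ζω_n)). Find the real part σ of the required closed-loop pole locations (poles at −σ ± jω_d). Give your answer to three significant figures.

σ ≈ 6.09

The settling-time spec alone fixes σ = ζω_n = 4/t_s = 4/0.657 = 6.09.
(Overshoot then fixes ζ = 0.575 and hence ω_d = σ·√(1−ζ²)/ζ = 8.67 rad/s.)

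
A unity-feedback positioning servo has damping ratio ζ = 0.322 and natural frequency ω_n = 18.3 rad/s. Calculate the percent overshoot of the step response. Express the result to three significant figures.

%OS ≈ 34.4%

For an underdamped second-order system, %OS = 100·exp(−πζ/√(1−ζ²)).
πζ/√(1−ζ²) = π·0.322/√(1−0.104) = 1.069, so %OS = 100·e^(−1.069) = 34.4%.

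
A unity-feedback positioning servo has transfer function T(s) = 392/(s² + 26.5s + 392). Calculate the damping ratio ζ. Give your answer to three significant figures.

ζ ≈ 0.669

Matching coefficients with s² + 2ζω_n s + ω_n² gives ω_n² = 392 ⇒ ω_n = 19.8 rad/s, and ζ = 26.5/(2ω_n) = 0.669.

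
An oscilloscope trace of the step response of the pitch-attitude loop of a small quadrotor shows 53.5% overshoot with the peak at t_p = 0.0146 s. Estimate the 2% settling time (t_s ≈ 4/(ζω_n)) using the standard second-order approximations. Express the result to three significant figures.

t_s ≈ 0.0934 s

From the overshoot, ζ = −ln(OS)/√(π²+ln²(OS)) = 0.195.
t_p = π/ω_d ⇒ ω_d = 215 rad/s; then ω_n = ω_d/√(1−ζ²) = 219 rad/s.
t_s ≈ 4/(ζω_n) = 4/(0.195·219) = 0.0934 s.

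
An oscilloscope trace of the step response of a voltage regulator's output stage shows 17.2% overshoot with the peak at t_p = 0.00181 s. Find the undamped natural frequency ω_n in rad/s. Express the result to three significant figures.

The overshoot fixes ζ = −ln(OS)/√(π²+ln²(OS)) = 0.489.
From t_p = π/ω_d, ω_d = π/0.00181 = 1740 rad/s, so ω_n = ω_d/√(1−ζ²) = 1990 rad/s.

ω_n ≈ 1990 rad/s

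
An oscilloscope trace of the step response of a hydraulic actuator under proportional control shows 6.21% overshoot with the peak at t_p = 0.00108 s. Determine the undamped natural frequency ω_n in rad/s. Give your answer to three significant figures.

The overshoot fixes ζ = −ln(OS)/√(π²+ln²(OS)) = 0.663.
From t_p = π/ω_d, ω_d = π/0.00108 = 2910 rad/s, so ω_n = ω_d/√(1−ζ²) = 3880 rad/s.

ω_n ≈ 3880 rad/s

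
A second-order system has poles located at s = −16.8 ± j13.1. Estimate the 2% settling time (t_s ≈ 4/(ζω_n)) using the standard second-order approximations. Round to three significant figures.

For poles at −σ ± jω_d, ζω_n = σ = 16.8, so t_s ≈ 4/σ = 0.238 s.

t_s ≈ 0.238 s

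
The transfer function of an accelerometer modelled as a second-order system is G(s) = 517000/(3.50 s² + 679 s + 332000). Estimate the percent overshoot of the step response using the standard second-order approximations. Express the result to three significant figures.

%OS ≈ 35.3%

Dividing through by 3.50: denominator becomes s² + 194.0 s + 94860.
So ω_n = √94860 = 308 rad/s and ζ = 194.0/(2·308) = 0.315.
Overshoot: exp(−π·0.315/√(1−0.315²)) = 0.353, i.e. 35.3%.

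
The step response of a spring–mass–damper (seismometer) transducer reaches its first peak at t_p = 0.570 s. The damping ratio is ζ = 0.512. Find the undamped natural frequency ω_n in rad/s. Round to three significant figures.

Peak time t_p = π/ω_d, so ω_d = π/t_p = π/0.570 = 5.51 rad/s.
ω_n = ω_d/√(1−ζ²) = 5.51/√0.738 = 6.42 rad/s.

ω_n ≈ 6.42 rad/s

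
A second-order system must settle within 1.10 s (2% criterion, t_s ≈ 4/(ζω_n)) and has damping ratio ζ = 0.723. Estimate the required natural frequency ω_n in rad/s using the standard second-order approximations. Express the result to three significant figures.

ω_n ≈ 5.03 rad/s

Rearranging t_s ≈ 4/(ζω_n) gives ω_n = 4/(ζ·t_s) = 4/(0.723 × 1.10) = 5.03 rad/s.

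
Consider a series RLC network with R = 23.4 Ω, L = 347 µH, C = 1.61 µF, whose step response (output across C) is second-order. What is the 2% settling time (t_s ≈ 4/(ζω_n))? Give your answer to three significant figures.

t_s ≈ 0.000119 s

For a series RLC circuit (capacitor voltage as output), ω_n = 1/√(LC) = 1/√(347 µH · 1.61 µF) = 42300 rad/s.
ζ = (R/2)·√(C/L) = (23.4/2)·√(1.61 µF/347 µH) = 0.797.
t_s ≈ 4/(ζω_n) = 0.000119 s.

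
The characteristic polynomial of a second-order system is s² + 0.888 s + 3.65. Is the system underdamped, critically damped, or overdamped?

underdamped

a² − 4b = 0.888² − 4·3.65 < 0 (complex roots); the system is underdamped.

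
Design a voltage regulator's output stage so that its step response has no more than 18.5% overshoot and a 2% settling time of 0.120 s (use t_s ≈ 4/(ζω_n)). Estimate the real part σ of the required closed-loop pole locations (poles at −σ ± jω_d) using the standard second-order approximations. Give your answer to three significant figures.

The settling-time spec alone fixes σ = ζω_n = 4/t_s = 4/0.120 = 33.3.
(Overshoot then fixes ζ = 0.473 and hence ω_d = σ·√(1−ζ²)/ζ = 62.1 rad/s.)

σ ≈ 33.3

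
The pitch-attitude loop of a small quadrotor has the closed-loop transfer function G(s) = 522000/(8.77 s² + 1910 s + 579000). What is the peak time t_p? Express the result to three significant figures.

Dividing through by 8.77: denominator becomes s² + 217.8 s + 66020.
So ω_n = √66020 = 257 rad/s and ζ = 217.8/(2·257) = 0.424.
The damped frequency ω_d = ω_n√(1−ζ²) = 233 rad/s. t_p = π/ω_d = 0.0135 s.

t_p ≈ 0.0135 s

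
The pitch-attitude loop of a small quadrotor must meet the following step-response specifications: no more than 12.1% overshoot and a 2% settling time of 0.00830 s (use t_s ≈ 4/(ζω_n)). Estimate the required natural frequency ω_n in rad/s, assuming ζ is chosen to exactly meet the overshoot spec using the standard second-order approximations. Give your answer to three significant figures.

ω_n ≈ 864 rad/s

From %OS = 100·exp(−πζ/√(1−ζ²)), invert to get ζ = −ln(OS)/√(π² + ln²(OS)) with OS = 0.121.
−ln 0.121 = 2.112, so ζ = 2.112/√(π² + 4.460) = 0.558.
Then ω_n = 4/(ζ t_s) = 4/(0.558 × 0.00830) = 864 rad/s.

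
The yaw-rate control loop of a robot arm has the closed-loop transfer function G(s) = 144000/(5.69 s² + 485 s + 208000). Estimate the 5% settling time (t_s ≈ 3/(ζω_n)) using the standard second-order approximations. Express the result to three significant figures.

t_s ≈ 0.0704 s

Dividing through by 5.69: denominator becomes s² + 85.24 s + 36560.
So ω_n = √36560 = 191 rad/s and ζ = 85.24/(2·191) = 0.223.
t_s ≈ 3/(ζω_n) = 0.0704 s.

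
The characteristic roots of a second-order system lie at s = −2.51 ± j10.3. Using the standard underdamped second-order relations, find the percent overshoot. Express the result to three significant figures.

%OS ≈ 46.5%

|pole| = ω_n = √(2.51² + 10.3²) = 10.6 rad/s; ζ = cos θ = σ/ω_n = 0.237.
Overshoot: exp(−π·0.237/√(1−0.237²)) = 0.465, i.e. 46.5%.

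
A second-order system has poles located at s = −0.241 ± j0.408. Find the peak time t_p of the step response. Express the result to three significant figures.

t_p ≈ 7.70 s

t_p = π/ω_d with ω_d = 0.408 (the imaginary part), so t_p = 7.70 s.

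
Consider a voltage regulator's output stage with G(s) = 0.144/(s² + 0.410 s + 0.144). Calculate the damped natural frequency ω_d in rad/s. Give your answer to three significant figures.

ω_d ≈ 0.319 rad/s

ω_n = √0.144 = 0.379 rad/s; ζ = 0.410/(2·0.379) = 0.540.
The damped frequency ω_d = ω_n√(1−ζ²) = 0.319 rad/s.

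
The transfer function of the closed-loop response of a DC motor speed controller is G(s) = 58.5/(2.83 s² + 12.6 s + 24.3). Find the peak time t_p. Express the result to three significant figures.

t_p ≈ 1.65 s

Dividing through by 2.83: denominator becomes s² + 4.452 s + 8.587.
So ω_n = √8.587 = 2.93 rad/s and ζ = 4.452/(2·2.93) = 0.760.
The damped frequency ω_d = ω_n√(1−ζ²) = 1.91 rad/s. t_p = π/ω_d = 1.65 s.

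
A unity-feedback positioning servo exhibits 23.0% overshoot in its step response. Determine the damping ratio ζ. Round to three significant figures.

ζ ≈ 0.424

ζ = −ln(OS)/√(π² + (ln OS)²). With OS = 0.230, ln OS = −1.470 and ζ = 1.470/3.468 = 0.424.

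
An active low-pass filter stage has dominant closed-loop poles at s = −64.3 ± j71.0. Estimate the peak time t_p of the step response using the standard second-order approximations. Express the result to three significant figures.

t_p = π/ω_d with ω_d = 71.0 (the imaginary part), so t_p = 0.0442 s.

t_p ≈ 0.0442 s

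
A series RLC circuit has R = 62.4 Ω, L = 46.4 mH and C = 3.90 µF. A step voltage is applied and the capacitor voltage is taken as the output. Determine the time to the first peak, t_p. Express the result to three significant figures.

For a series RLC circuit (capacitor voltage as output), ω_n = 1/√(LC) = 1/√(46.4 mH · 3.90 µF) = 2350 rad/s.
ζ = (R/2)·√(C/L) = (62.4/2)·√(3.90 µF/46.4 mH) = 0.286.
The damped frequency ω_d = ω_n√(1−ζ²) = 2250 rad/s. t_p = π/ω_d = 0.00139 s.

t_p ≈ 0.00139 s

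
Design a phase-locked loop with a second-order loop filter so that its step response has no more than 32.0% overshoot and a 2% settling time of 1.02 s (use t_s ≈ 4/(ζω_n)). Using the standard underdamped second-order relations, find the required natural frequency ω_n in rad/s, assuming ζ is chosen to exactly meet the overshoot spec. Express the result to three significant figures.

ω_n ≈ 11.5 rad/s

ζ = −ln(OS)/√(π² + (ln OS)²). With OS = 0.320, ln OS = −1.139 and ζ = 1.139/3.342 = 0.341.
From t_s ≈ 4/(ζω_n): ω_n = 4/(ζ·t_s) = 4/(0.341·1.02) = 11.5 rad/s.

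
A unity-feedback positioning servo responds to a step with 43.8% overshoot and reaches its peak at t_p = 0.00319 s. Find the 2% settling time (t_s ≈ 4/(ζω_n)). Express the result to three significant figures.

From the overshoot, ζ = −ln(OS)/√(π²+ln²(OS)) = 0.254.
From t_p = π/ω_d, ω_d = π/0.00319 = 985 rad/s, so ω_n = ω_d/√(1−ζ²) = 1020 rad/s.
t_s ≈ 4/(ζω_n) = 4/(0.254·1020) = 0.0155 s.

t_s ≈ 0.0155 s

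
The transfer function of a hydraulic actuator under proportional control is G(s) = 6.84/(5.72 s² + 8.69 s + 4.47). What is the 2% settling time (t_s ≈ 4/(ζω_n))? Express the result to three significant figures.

t_s ≈ 5.27 s

Dividing through by 5.72: denominator becomes s² + 1.519 s + 0.7815.
So ω_n = √0.7815 = 0.884 rad/s and ζ = 1.519/(2·0.884) = 0.859.
t_s ≈ 4/(ζω_n) = 5.27 s.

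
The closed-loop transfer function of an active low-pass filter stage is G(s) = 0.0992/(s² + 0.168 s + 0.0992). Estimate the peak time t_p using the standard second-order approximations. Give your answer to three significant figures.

t_p ≈ 10.3 s

Comparing the denominator to s² + 2ζω_n s + ω_n²: ω_n = √0.0992 = 0.315 rad/s, and 2ζω_n = 0.168 so ζ = 0.168/(2·0.315) = 0.267.
ω_d = ω_n√(1−ζ²) = 0.304 rad/s. Then t_p = π/ω_d = 10.3 s.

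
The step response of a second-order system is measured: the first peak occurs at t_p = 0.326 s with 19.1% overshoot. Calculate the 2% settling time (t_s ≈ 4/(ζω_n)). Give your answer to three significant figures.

From the overshoot, ζ = −ln(OS)/√(π²+ln²(OS)) = 0.466.
t_p = π/ω_d ⇒ ω_d = 9.64 rad/s; then ω_n = ω_d/√(1−ζ²) = 10.9 rad/s.
t_s ≈ 4/(ζω_n) = 4/(0.466·10.9) = 0.788 s.

t_s ≈ 0.788 s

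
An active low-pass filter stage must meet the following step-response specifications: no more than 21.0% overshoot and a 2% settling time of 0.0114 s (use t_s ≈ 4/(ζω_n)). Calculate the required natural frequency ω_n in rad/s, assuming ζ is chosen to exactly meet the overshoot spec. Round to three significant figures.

ω_n ≈ 789 rad/s

From %OS = 100·exp(−πζ/√(1−ζ²)), invert to get ζ = −ln(OS)/√(π² + ln²(OS)) with OS = 0.210.
−ln 0.210 = 1.561, so ζ = 1.561/√(π² + 2.436) = 0.445.
From t_s ≈ 4/(ζω_n): ω_n = 4/(ζ·t_s) = 4/(0.445·0.0114) = 789 rad/s.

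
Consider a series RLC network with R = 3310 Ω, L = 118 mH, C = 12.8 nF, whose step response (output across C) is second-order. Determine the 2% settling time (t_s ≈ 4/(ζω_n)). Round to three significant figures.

t_s ≈ 0.000285 s

For a series RLC circuit (capacitor voltage as output), ω_n = 1/√(LC) = 1/√(118 mH · 12.8 nF) = 25700 rad/s.
ζ = (R/2)·√(C/L) = (3310/2)·√(12.8 nF/118 mH) = 0.545.
t_s ≈ 4/(ζω_n) = 0.000285 s.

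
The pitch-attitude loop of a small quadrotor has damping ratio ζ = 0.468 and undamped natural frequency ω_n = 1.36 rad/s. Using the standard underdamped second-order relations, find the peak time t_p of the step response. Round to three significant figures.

The damped frequency is ω_d = ω_n√(1−ζ²) = 1.36·√(1−0.219) = 1.20 rad/s.
Peak time t_p = π/ω_d = π/1.20 = 2.61 s.

t_p ≈ 2.61 s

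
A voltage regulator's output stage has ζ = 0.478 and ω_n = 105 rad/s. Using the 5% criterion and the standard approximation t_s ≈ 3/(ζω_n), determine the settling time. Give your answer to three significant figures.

t_s ≈ 3/(ζω_n) = 3/(0.478 × 105) = 0.0598 s.

t_s ≈ 0.0598 s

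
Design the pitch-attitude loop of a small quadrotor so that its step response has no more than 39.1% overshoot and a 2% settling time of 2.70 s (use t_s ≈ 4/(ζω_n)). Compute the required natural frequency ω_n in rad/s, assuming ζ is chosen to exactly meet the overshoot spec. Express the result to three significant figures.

ζ = −ln(OS)/√(π² + (ln OS)²). With OS = 0.391, ln OS = −0.9390 and ζ = 0.9390/3.279 = 0.286.
From t_s ≈ 4/(ζω_n): ω_n = 4/(ζ·t_s) = 4/(0.286·2.70) = 5.17 rad/s.

ω_n ≈ 5.17 rad/s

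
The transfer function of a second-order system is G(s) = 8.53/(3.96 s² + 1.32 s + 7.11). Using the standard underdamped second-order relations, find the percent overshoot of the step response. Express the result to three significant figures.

%OS ≈ 67.4%

Dividing through by 3.96: denominator becomes s² + 0.3333 s + 1.795.
So ω_n = √1.795 = 1.34 rad/s and ζ = 0.3333/(2·1.34) = 0.124.
%OS = 100 e^{−πζ/√(1−ζ²)} with ζ = 0.124 gives 67.4%.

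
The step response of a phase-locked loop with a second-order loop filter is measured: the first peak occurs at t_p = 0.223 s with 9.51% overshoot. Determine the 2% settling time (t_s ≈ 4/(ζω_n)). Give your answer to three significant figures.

The overshoot fixes ζ = −ln(OS)/√(π²+ln²(OS)) = 0.599.
t_p = π/ω_d ⇒ ω_d = 14.1 rad/s; then ω_n = ω_d/√(1−ζ²) = 17.6 rad/s.
t_s ≈ 4/(ζω_n) = 4/(0.599·17.6) = 0.379 s.

t_s ≈ 0.379 s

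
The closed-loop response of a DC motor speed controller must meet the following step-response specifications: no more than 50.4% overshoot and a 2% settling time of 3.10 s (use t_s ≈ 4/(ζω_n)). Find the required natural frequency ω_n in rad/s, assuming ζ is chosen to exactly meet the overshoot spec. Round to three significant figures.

Inverting the overshoot relation: ζ = |ln 0.504|/√(π² + ln²0.504) = 0.213.
Then ω_n = 4/(ζ t_s) = 4/(0.213 × 3.10) = 6.06 rad/s.

ω_n ≈ 6.06 rad/s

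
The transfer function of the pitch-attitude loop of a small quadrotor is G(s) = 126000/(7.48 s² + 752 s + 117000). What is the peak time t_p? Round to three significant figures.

t_p ≈ 0.0274 s

Dividing through by 7.48: denominator becomes s² + 100.5 s + 15640.
So ω_n = √15640 = 125 rad/s and ζ = 100.5/(2·125) = 0.402.
ω_d = 125·√(1 − 0.402²) = 115 rad/s. t_p = π/ω_d = 0.0274 s.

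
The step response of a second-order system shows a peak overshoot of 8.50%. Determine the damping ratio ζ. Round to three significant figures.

ζ = −ln(OS)/√(π² + (ln OS)²). With OS = 0.0850, ln OS = −2.465 and ζ = 2.465/3.993 = 0.617.

ζ ≈ 0.617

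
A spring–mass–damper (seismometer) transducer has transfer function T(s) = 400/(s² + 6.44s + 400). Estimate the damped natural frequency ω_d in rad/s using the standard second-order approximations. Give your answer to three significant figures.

ω_d ≈ 19.7 rad/s

Matching coefficients with s² + 2ζω_n s + ω_n² gives ω_n² = 400 ⇒ ω_n = 20.0 rad/s, and ζ = 6.44/(2ω_n) = 0.161.
ω_d = 20.0·√(1 − 0.161²) = 19.7 rad/s.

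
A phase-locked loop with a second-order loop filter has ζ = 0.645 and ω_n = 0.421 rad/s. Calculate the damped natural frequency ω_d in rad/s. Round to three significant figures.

ω_d ≈ 0.322 rad/s

ω_d = ω_n√(1−ζ²) = 0.421·√0.584 = 0.322 rad/s.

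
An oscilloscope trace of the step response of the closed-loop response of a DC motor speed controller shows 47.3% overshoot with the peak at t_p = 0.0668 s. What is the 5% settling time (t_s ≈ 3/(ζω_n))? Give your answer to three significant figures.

t_s ≈ 0.268 s

ζ from %OS: ζ = |ln 0.473|/√(π²+ln²0.473) = 0.232.
From t_p = π/ω_d, ω_d = π/0.0668 = 47.0 rad/s, so ω_n = ω_d/√(1−ζ²) = 48.3 rad/s.
t_s ≈ 3/(ζω_n) = 3/(0.232·48.3) = 0.268 s.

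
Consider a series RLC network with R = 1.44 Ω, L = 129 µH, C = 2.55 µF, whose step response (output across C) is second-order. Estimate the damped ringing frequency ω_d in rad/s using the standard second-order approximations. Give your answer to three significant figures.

ω_d ≈ 54900 rad/s

For a series RLC circuit (capacitor voltage as output), ω_n = 1/√(LC) = 1/√(129 µH · 2.55 µF) = 55100 rad/s.
ζ = (R/2)·√(C/L) = (1.44/2)·√(2.55 µF/129 µH) = 0.101.
The damped frequency ω_d = ω_n√(1−ζ²) = 54900 rad/s.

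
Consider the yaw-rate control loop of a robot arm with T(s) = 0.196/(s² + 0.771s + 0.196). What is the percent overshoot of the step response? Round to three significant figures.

%OS ≈ 0.384%

ω_n = √0.196 = 0.443 rad/s; ζ = 0.771/(2·0.443) = 0.871.
%OS = 100·exp(−πζ/√(1−ζ²)) = 0.384%.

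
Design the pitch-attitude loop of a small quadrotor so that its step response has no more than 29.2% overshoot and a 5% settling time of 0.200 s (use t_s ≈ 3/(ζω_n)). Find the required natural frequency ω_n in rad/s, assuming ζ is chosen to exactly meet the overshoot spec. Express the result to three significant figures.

ω_n ≈ 41.1 rad/s

From %OS = 100·exp(−πζ/√(1−ζ²)), invert to get ζ = −ln(OS)/√(π² + ln²(OS)) with OS = 0.292.
−ln 0.292 = 1.231, so ζ = 1.231/√(π² + 1.515) = 0.365.
Then ω_n = 3/(ζ t_s) = 3/(0.365 × 0.200) = 41.1 rad/s.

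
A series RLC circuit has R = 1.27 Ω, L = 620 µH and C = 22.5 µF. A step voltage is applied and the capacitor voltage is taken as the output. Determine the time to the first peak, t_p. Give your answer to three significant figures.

t_p ≈ 0.000374 s

For a series RLC circuit (capacitor voltage as output), ω_n = 1/√(LC) = 1/√(620 µH · 22.5 µF) = 8470 rad/s.
ζ = (R/2)·√(C/L) = (1.27/2)·√(22.5 µF/620 µH) = 0.121.
ω_d = ω_n√(1−ζ²) = 8400 rad/s. t_p = π/ω_d = 0.000374 s.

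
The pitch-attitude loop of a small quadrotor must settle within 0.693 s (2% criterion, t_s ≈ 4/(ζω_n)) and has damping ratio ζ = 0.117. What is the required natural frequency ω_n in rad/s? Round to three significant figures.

ω_n ≈ 49.3 rad/s

Rearranging t_s ≈ 4/(ζω_n) gives ω_n = 4/(ζ·t_s) = 4/(0.117 × 0.693) = 49.3 rad/s.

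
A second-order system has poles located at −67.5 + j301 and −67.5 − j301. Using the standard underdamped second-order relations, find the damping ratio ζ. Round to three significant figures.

ζ ≈ 0.219

With σ = 67.5, ω_d = 301: ω_n = √(σ²+ω_d²) = 308 rad/s, ζ = σ/ω_n = 0.219.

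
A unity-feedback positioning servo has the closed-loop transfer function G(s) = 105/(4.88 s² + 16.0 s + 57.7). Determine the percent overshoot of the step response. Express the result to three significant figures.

Dividing through by 4.88: denominator becomes s² + 3.279 s + 11.82.
So ω_n = √11.82 = 3.44 rad/s and ζ = 3.279/(2·3.44) = 0.477.
%OS = 100·exp(−πζ/√(1−ζ²)) = 18.2%.

%OS ≈ 18.2%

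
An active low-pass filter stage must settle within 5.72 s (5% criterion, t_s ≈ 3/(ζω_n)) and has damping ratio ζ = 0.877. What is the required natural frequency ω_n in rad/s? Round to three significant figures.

ω_n ≈ 0.598 rad/s

Rearranging t_s ≈ 3/(ζω_n) gives ω_n = 3/(ζ·t_s) = 3/(0.877 × 5.72) = 0.598 rad/s.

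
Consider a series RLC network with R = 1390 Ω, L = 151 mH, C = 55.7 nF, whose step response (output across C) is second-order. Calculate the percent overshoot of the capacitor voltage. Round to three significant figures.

%OS ≈ 23.2%

For a series RLC circuit (capacitor voltage as output), ω_n = 1/√(LC) = 1/√(151 mH · 55.7 nF) = 10900 rad/s.
ζ = (R/2)·√(C/L) = (1390/2)·√(55.7 nF/151 mH) = 0.422.
%OS = 100 e^{−πζ/√(1−ζ²)} with ζ = 0.422 gives 23.2%.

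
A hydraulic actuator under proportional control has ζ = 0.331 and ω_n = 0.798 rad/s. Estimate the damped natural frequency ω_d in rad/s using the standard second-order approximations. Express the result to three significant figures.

ω_d = ω_n√(1−ζ²) = 0.798·√0.890 = 0.753 rad/s.

ω_d ≈ 0.753 rad/s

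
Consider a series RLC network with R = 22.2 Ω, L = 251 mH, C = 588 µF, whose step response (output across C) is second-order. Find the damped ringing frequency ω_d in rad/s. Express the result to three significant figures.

For a series RLC circuit (capacitor voltage as output), ω_n = 1/√(LC) = 1/√(251 mH · 588 µF) = 82.3 rad/s.
ζ = (R/2)·√(C/L) = (22.2/2)·√(588 µF/251 mH) = 0.537.
ω_d = 82.3·√(1 − 0.537²) = 69.4 rad/s.

ω_d ≈ 69.4 rad/s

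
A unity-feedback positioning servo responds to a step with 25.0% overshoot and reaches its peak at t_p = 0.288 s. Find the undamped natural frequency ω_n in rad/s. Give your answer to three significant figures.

ω_n ≈ 11.9 rad/s

From the overshoot, ζ = −ln(OS)/√(π²+ln²(OS)) = 0.404.
From t_p = π/ω_d, ω_d = π/0.288 = 10.9 rad/s, so ω_n = ω_d/√(1−ζ²) = 11.9 rad/s.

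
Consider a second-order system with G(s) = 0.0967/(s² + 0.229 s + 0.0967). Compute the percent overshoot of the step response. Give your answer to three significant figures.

Comparing the denominator to s² + 2ζω_n s + ω_n²: ω_n = √0.0967 = 0.311 rad/s, and 2ζω_n = 0.229 so ζ = 0.229/(2·0.311) = 0.368.
%OS = 100 e^{−πζ/√(1−ζ²)} with ζ = 0.368 gives 28.8%.

%OS ≈ 28.8%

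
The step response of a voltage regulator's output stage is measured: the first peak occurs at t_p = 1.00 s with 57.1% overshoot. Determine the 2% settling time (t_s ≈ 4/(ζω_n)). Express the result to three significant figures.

ζ from %OS: ζ = |ln 0.571|/√(π²+ln²0.571) = 0.176.
From t_p = π/ω_d, ω_d = π/1.00 = 3.14 rad/s, so ω_n = ω_d/√(1−ζ²) = 3.19 rad/s.
t_s ≈ 4/(ζω_n) = 4/(0.176·3.19) = 7.14 s.

t_s ≈ 7.14 s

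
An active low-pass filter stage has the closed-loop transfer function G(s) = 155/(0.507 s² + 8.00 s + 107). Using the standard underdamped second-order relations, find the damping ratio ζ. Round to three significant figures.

ζ ≈ 0.543

Dividing through by 0.507: denominator becomes s² + 15.78 s + 211.0.
So ω_n = √211.0 = 14.5 rad/s and ζ = 15.78/(2·14.5) = 0.543.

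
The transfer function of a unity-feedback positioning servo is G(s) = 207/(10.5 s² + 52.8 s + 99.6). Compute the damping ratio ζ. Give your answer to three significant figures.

ζ ≈ 0.816

Dividing through by 10.5: denominator becomes s² + 5.029 s + 9.486.
So ω_n = √9.486 = 3.08 rad/s and ζ = 5.029/(2·3.08) = 0.816.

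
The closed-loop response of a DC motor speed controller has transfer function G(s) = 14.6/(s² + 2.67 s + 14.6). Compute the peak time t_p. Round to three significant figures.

ω_n = √14.6 = 3.82 rad/s; ζ = 2.67/(2·3.82) = 0.349.
ω_d = 3.82·√(1 − 0.349²) = 3.58 rad/s. Then t_p = π/ω_d = 0.877 s.

t_p ≈ 0.877 s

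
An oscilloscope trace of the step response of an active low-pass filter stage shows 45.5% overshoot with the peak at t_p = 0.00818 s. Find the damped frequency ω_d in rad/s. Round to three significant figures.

ω_d ≈ 384 rad/s

t_p = π/ω_d, so ω_d = π/0.00818 = 384 rad/s.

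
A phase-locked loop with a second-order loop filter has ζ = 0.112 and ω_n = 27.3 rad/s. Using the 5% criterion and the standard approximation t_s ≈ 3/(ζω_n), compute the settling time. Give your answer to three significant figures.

t_s ≈ 3/(ζω_n) = 3/(0.112 × 27.3) = 0.981 s.

t_s ≈ 0.981 s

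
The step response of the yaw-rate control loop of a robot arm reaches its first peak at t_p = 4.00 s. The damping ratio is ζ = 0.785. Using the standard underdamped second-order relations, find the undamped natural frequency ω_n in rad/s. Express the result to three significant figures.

ω_n ≈ 1.27 rad/s

Peak time t_p = π/ω_d, so ω_d = π/t_p = π/4.00 = 0.785 rad/s.
ω_n = ω_d/√(1−ζ²) = 0.785/√0.384 = 1.27 rad/s.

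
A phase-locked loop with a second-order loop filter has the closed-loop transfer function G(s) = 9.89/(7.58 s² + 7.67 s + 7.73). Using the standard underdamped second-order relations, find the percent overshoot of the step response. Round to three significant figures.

Dividing through by 7.58: denominator becomes s² + 1.012 s + 1.020.
So ω_n = √1.020 = 1.01 rad/s and ζ = 1.012/(2·1.01) = 0.501.
Overshoot: exp(−π·0.501/√(1−0.501²)) = 0.162, i.e. 16.2%.

%OS ≈ 16.2%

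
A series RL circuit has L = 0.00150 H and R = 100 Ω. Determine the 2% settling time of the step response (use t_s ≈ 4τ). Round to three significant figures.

t_s ≈ 0.0000600 s

τ = L/R = 0.00150/100 = 0.0000150 s.
t_s ≈ 4τ = 0.0000600 s.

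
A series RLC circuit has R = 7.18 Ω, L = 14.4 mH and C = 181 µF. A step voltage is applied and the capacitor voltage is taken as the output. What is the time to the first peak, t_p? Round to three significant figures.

For a series RLC circuit (capacitor voltage as output), ω_n = 1/√(LC) = 1/√(14.4 mH · 181 µF) = 619 rad/s.
ζ = (R/2)·√(C/L) = (7.18/2)·√(181 µF/14.4 mH) = 0.402.
ω_d = ω_n√(1−ζ²) = 567 rad/s. t_p = π/ω_d = 0.00554 s.

t_p ≈ 0.00554 s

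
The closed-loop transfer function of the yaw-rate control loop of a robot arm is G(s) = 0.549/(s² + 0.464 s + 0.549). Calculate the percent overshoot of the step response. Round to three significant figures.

%OS ≈ 35.5%

Comparing the denominator to s² + 2ζω_n s + ω_n²: ω_n = √0.549 = 0.741 rad/s, and 2ζω_n = 0.464 so ζ = 0.464/(2·0.741) = 0.313.
%OS = 100 e^{−πζ/√(1−ζ²)} with ζ = 0.313 gives 35.5%.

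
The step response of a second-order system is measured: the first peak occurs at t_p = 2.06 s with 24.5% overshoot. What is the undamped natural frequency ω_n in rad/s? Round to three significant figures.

ω_n ≈ 1.67 rad/s

ζ from %OS: ζ = |ln 0.245|/√(π²+ln²0.245) = 0.409.
From t_p = π/ω_d, ω_d = π/2.06 = 1.53 rad/s, so ω_n = ω_d/√(1−ζ²) = 1.67 rad/s.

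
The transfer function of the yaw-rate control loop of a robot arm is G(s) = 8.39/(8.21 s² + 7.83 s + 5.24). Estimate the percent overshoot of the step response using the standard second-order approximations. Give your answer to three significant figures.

Dividing through by 8.21: denominator becomes s² + 0.9537 s + 0.6382.
So ω_n = √0.6382 = 0.799 rad/s and ζ = 0.9537/(2·0.799) = 0.597.
%OS = 100·exp(−πζ/√(1−ζ²)) = 9.66%.

%OS ≈ 9.66%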